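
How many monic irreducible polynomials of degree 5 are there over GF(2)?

6

x^(2^5) − x is the product of all monic irreducibles of degree dividing 5; Möbius inversion gives N = (1/5) Σ μ(5/d)·2^d.
Divisors of 5: 1, 5; μ(5/d) for each: -1, 1.
Σ = − 2^1 + 2^5 = 30.
N = 30/5 = 6.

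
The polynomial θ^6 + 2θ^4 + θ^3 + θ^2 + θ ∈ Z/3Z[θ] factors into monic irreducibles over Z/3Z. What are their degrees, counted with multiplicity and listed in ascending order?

1, 1, 2, 2

Write f(θ) = θ^6 + 2θ^4 + θ^3 + θ^2 + θ.
Roots in Z/3Z: f(0) = 0 → root; f(1) = 0 → root; f(2) = 2.
Linear factors from roots: (θ), (θ + 2).
Complete factorization: f(θ) = (θ)·(θ + 2)·(θ^2 + 1)·(θ^2 + θ + 2).
Factor degrees with multiplicity: 1 + 1 + 2 + 2 = 6.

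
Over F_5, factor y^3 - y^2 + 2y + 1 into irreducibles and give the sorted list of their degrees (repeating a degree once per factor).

Write f(y) = y^3 - y^2 + 2y + 1.
Roots in F_5: f(0) = 1; f(1) = 3; f(2) = 4; f(3) = 0 → root; f(4) = 2.
Linear factors from roots: (y + 2).
Complete factorization: f(y) = (y + 2)·(y^2 + 2y - 2).
Factor degrees with multiplicity: 1 + 2 = 3.

1, 2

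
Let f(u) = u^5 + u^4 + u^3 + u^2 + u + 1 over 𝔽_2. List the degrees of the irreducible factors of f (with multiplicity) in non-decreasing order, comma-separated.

1, 2, 2

Roots in 𝔽_2: f(0) = 1; f(1) = 0 → root.
Linear factors from roots: (u + 1).
Complete factorization: f(u) = (u + 1)·(u^2 + u + 1)^2.
Factor degrees with multiplicity: 1 + 2 + 2 = 5.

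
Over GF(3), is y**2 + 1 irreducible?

Yes

Write P(y) = y**2 + 1.
Check for roots in GF(3): P(0) = 1; P(1) = 2; P(2) = 2.
No roots. A degree-2 polynomial over a field with no linear factor is irreducible.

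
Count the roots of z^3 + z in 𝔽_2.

Write P(z) = z^3 + z.
Evaluate at each of the 2 elements of 𝔽_2:
P(0) = 0 → root; P(1) = 0 → root.
Roots: {0, 1}.

2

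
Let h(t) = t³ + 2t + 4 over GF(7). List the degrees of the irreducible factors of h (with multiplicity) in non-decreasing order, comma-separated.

Linear factors from roots: (t + 6).
Complete factorization: h(t) = (t + 6)·(t² + t + 3).
Factor degrees with multiplicity: 1 + 2 = 3.

1, 2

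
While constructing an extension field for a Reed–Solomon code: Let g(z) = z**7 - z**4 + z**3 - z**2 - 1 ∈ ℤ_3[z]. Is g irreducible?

Check for roots in ℤ_3: g(0) = 2; g(1) = 2; g(2) = 1.
No roots, so no linear factors.
Monic irreducibles of degree 2 over GF(3): z**2 + 1, z**2 + z - 1, z**2 - z - 1.
None of them divide g (all give nonzero remainder).
Degree-3 irreducible divisors: test the 8 monic irreducibles of degree 3 over GF(3).
None of them divide g (all give nonzero remainder).
No irreducible factor of degree ≤ 3 exists, so g is irreducible over GF(3).

Yes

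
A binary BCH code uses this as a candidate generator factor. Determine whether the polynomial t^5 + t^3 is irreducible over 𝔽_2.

No

Write P(t) = t^5 + t^3.
Check for roots in 𝔽_2: P(0) = 0 → root; P(1) = 0 → root.
P(0) = 0, so (t) divides P(t); P is reducible.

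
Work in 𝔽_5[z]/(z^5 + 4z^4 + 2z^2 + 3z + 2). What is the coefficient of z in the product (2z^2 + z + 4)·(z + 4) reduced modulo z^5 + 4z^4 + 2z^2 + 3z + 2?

Multiply in 𝔽_5[z]: (2z^2 + z + 4)·(z + 4) = 2z^3 + 4z^2 + 3z + 1.
Reduced: 2z^3 + 4z^2 + 3z + 1.

3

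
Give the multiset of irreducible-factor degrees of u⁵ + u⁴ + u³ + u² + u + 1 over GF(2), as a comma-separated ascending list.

Write h(u) = u⁵ + u⁴ + u³ + u² + u + 1.
Roots in GF(2): h(0) = 1; h(1) = 0 → root.
Linear factors from roots: (u + 1).
Complete factorization: h(u) = (u + 1)·(u² + u + 1)^2.
Factor degrees with multiplicity: 1 + 2 + 2 = 5.

1, 2, 2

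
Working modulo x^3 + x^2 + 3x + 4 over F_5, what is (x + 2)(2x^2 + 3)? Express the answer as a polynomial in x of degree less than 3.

Multiply in F_5[x]: (x + 2)·(2x^2 + 3) = 2x^3 + 4x^2 + 3x + 1.
Reduce using x^3 ≡ 4x^2 + 2x + 1 (mod x^3 + x^2 + 3x + 4).
Reduced: 2x^2 + 2x + 3.

2x^2 + 2x + 3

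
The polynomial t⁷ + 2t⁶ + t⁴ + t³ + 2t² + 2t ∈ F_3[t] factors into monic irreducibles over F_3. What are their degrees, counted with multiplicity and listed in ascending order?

1, 1, 2, 3

Write h(t) = t⁷ + 2t⁶ + t⁴ + t³ + 2t² + 2t.
Roots in F_3: h(0) = 0 → root; h(1) = 0 → root; h(2) = 1.
Linear factors from roots: (t), (t + 2).
Complete factorization: h(t) = (t)·(t + 2)·(t² + 1)·(t³ + 2t + 1).
Factor degrees with multiplicity: 1 + 1 + 2 + 3 = 7.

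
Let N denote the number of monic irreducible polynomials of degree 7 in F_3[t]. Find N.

312

The number of monic irreducibles of degree 7 over GF(3) is (1/7)·Σ_{d∣7} μ(7/d) 3^d.
Divisors of 7: 1, 7; μ(7/d) for each: -1, 1.
Σ = − 3^1 + 3^7 = 2184.
N = 2184/7 = 312.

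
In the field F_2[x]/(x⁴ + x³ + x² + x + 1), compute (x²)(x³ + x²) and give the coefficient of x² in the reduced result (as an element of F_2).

1

Multiply in F_2[x]: (x²)·(x³ + x²) = x⁵ + x⁴.
Reduce using x⁴ ≡ x³ + x² + x + 1 (mod x⁴ + x³ + x² + x + 1).
Reduced: x³ + x² + x.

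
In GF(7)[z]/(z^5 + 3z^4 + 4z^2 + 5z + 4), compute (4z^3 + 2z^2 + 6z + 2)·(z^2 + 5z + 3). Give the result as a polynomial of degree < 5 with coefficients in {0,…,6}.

Multiply in GF(7)[z]: (4z^3 + 2z^2 + 6z + 2)·(z^2 + 5z + 3) = 4z^5 + z^4 + 3z^2 + 6.
Reduce using z^5 ≡ 4z^4 + 3z^2 + 2z + 3 (mod z^5 + 3z^4 + 4z^2 + 5z + 4).
Reduced: 3z^4 + z^2 + z + 4.

3z^4 + z^2 + z + 4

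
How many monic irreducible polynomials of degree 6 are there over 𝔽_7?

x^(7^6) − x is the product of all monic irreducibles of degree dividing 6; Möbius inversion gives N = (1/6) Σ μ(6/d)·7^d.
Divisors of 6: 1, 2, 3, 6; μ(6/d) for each: 1, -1, -1, 1.
Σ = 7^1 − 7^2 − 7^3 + 7^6 = 117264.
N = 117264/6 = 19544.

19544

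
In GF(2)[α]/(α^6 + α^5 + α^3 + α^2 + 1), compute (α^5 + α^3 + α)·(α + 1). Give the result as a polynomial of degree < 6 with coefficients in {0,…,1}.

α^4 + α + 1

Multiply in GF(2)[α]: (α^5 + α^3 + α)·(α + 1) = α^6 + α^5 + α^4 + α^3 + α^2 + α.
Reduce using α^6 ≡ α^5 + α^3 + α^2 + 1 (mod α^6 + α^5 + α^3 + α^2 + 1).
Reduced: α^4 + α + 1.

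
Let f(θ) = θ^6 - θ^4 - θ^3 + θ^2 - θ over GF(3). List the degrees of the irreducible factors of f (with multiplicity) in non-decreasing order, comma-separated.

Roots in GF(3): f(0) = 0 → root; f(1) = 2; f(2) = 0 → root.
Linear factors from roots: (θ), (θ + 1).
Complete factorization: f(θ) = (θ)·(θ + 1)·(θ^2 + 1)·(θ^2 - θ - 1).
Factor degrees with multiplicity: 1 + 1 + 2 + 2 = 6.

1, 1, 2, 2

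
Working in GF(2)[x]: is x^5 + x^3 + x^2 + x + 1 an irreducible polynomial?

Write P(x) = x^5 + x^3 + x^2 + x + 1.
Check for roots in GF(2): P(0) = 1; P(1) = 1.
No roots, so no linear factors.
Monic irreducibles of degree 2 over GF(2): x^2 + x + 1.
None of them divide P (all give nonzero remainder).
No irreducible factor of degree ≤ 2 exists, so P is irreducible over GF(2).

Yes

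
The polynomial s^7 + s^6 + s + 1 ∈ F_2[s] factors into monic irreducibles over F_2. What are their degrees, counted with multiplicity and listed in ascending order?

1, 1, 1, 2, 2

Write g(s) = s^7 + s^6 + s + 1.
Roots in F_2: g(0) = 1; g(1) = 0 → root.
Linear factors from roots: (s + 1).
Complete factorization: g(s) = (s + 1)^3·(s^2 + s + 1)^2.
Factor degrees with multiplicity: 1 + 1 + 1 + 2 + 2 = 7.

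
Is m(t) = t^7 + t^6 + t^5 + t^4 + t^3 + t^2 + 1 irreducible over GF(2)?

Check for roots in GF(2): m(0) = 1; m(1) = 1.
No roots, so no linear factors.
Monic irreducibles of degree 2 over GF(2): t^2 + t + 1.
None of them divide m (all give nonzero remainder).
Monic irreducibles of degree 3 over GF(2): t^3 + t + 1, t^3 + t^2 + 1.
None of them divide m (all give nonzero remainder).
No irreducible factor of degree ≤ 3 exists, so m is irreducible over GF(2).

Yes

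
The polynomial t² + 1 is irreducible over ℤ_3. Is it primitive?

Write f(t) = t² + 1.
|GF(3^2)^×| = 3^2 − 1 = 8. Prime factorization: 8 = 2^3.
f is primitive ⇔ t has order 8 in GF(3)[t]/(f), i.e. t^(8/q) ≠ 1 for each prime q | 8.
t^(4) mod f = 1
Since t^(4) = 1, the order of t divides 4 < 8; not primitive.

No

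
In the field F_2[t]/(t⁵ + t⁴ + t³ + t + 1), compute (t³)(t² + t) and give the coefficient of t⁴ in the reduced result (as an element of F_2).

Multiply in F_2[t]: (t³)·(t² + t) = t⁵ + t⁴.
Reduce using t⁵ ≡ t⁴ + t³ + t + 1 (mod t⁵ + t⁴ + t³ + t + 1).
Reduced: t³ + t + 1.

0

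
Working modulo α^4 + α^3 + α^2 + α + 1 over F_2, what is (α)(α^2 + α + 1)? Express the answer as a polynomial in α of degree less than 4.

α^3 + α^2 + α

Multiply in F_2[α]: (α)·(α^2 + α + 1) = α^3 + α^2 + α.
Reduced: α^3 + α^2 + α.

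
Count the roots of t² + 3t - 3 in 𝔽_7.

1

Write f(t) = t² + 3t - 3.
Evaluate at each of the 7 elements of 𝔽_7:
f(0) = 4; f(1) = 1; f(2) = 0 → root; f(3) = 1; f(4) = 4; f(5) = 2; f(6) = 2.
Roots: {2}.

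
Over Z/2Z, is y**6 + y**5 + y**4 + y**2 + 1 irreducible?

Write h(y) = y**6 + y**5 + y**4 + y**2 + 1.
Check for roots in Z/2Z: h(0) = 1; h(1) = 1.
No roots, so no linear factors.
Monic irreducibles of degree 2 over GF(2): y**2 + y + 1.
None of them divide h (all give nonzero remainder).
Monic irreducibles of degree 3 over GF(2): y**3 + y + 1, y**3 + y**2 + 1.
None of them divide h (all give nonzero remainder).
No irreducible factor of degree ≤ 3 exists, so h is irreducible over GF(2).

Yes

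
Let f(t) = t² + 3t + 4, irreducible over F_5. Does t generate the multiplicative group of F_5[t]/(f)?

|GF(5^2)^×| = 5^2 − 1 = 24. Prime factorization: 24 = 2^3·3.
f is primitive ⇔ t has order 24 in GF(5)[t]/(f), i.e. t^(24/q) ≠ 1 for each prime q | 24.
t^(12) mod f = 1
t^(8) mod f = 3t + 4.
Since t^(12) = 1, the order of t divides 12 < 24; not primitive.

No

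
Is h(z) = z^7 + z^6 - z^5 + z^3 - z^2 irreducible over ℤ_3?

No

Check for roots in ℤ_3: h(0) = 0 → root; h(1) = 1; h(2) = 2.
h(0) = 0, so (z) divides h(z); h is reducible.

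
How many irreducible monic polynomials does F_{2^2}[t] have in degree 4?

By the necklace-counting formula, N_4(4) = (1/4) Σ_{d|4} μ(4/d)·4^d.
Divisors of 4: 1, 2, 4; μ(4/d) for each: 0, -1, 1.
Σ = − 4^2 + 4^4 = 240.
N = 240/4 = 60.

60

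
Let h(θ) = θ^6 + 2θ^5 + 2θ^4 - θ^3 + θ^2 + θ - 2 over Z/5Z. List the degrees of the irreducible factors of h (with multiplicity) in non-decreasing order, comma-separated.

Roots in Z/5Z: h(0) = 3; h(1) = 4; h(2) = 1; h(3) = 0 → root; h(4) = 0 → root.
Linear factors from roots: (θ + 2), (θ + 1).
Complete factorization: h(θ) = (θ + 1)·(θ + 2)·(θ^2 + θ + 1)·(θ^2 - 2θ - 1).
Factor degrees with multiplicity: 1 + 1 + 2 + 2 = 6.

1, 1, 2, 2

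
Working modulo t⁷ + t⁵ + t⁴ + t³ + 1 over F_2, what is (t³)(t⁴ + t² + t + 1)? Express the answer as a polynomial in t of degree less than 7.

1

Multiply in F_2[t]: (t³)·(t⁴ + t² + t + 1) = t⁷ + t⁵ + t⁴ + t³.
Reduce using t⁷ ≡ t⁵ + t⁴ + t³ + 1 (mod t⁷ + t⁵ + t⁴ + t³ + 1).
Reduced: 1.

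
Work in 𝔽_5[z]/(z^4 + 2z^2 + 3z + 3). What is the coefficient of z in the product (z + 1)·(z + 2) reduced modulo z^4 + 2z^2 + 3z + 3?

3

Multiply in 𝔽_5[z]: (z + 1)·(z + 2) = z^2 + 3z + 2.
Reduced: z^2 + 3z + 2.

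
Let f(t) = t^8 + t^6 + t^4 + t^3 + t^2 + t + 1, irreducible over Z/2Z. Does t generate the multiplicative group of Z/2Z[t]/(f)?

Yes

|GF(2^8)^×| = 2^8 − 1 = 255. Prime factorization: 255 = 3·5·17.
f is primitive ⇔ t has order 255 in GF(2)[t]/(f), i.e. t^(255/q) ≠ 1 for each prime q | 255.
t^(85) mod f = t^4 + t^3 + t.
t^(51) mod f = t^6 + t^3.
t^(15) mod f = t^6 + t + 1.
None equal 1, so t has full order 255; f is primitive.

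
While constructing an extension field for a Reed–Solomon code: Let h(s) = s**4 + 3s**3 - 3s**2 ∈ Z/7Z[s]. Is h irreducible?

No

Check for roots in Z/7Z: h(0) = 0 → root; h(1) = 1; h(2) = 0 → root; h(3) = 2; h(4) = 1; h(5) = 1; h(6) = 2.
h(0) = 0, so (s) divides h(s); h is reducible.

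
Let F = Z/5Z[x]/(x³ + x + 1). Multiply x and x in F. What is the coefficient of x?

0

Multiply in Z/5Z[x]: (x)·(x) = x².
Reduced: x².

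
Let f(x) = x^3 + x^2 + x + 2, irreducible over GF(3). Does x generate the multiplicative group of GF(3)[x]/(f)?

No

|GF(3^3)^×| = 3^3 − 1 = 26. Prime factorization: 26 = 2·13.
f is primitive ⇔ x has order 26 in GF(3)[x]/(f), i.e. x^(26/q) ≠ 1 for each prime q | 26.
x^(13) mod f = 1
x^(2) mod f = x^2.
Since x^(13) = 1, the order of x divides 13 < 26; not primitive.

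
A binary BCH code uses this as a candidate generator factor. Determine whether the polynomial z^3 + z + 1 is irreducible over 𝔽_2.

Yes

Write h(z) = z^3 + z + 1.
Check for roots in 𝔽_2: h(0) = 1; h(1) = 1.
No roots. A degree-3 polynomial over a field with no linear factor is irreducible.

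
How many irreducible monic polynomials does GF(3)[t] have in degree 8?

810

Gauss's count: N_{3}(8) = (1/8) Σ_{d|8} μ(8/d)·3^d.
Divisors of 8: 1, 2, 4, 8; μ(8/d) for each: 0, 0, -1, 1.
Σ = − 3^4 + 3^8 = 6480.
N = 6480/8 = 810.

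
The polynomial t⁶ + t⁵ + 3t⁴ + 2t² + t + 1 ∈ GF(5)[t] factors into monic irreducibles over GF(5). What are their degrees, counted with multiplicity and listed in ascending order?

Write h(t) = t⁶ + t⁵ + 3t⁴ + 2t² + t + 1.
Roots in GF(5): h(0) = 1; h(1) = 4; h(2) = 0 → root; h(3) = 2; h(4) = 0 → root.
Linear factors from roots: (t + 3), (t + 1).
Complete factorization: h(t) = (t + 1)·(t + 3)·(t² + 3)·(t² + 2t + 4).
Factor degrees with multiplicity: 1 + 1 + 2 + 2 = 6.

1, 1, 2, 2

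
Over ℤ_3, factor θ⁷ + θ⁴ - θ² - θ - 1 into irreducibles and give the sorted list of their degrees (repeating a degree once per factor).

7

Write h(θ) = θ⁷ + θ⁴ - θ² - θ - 1.
Roots in ℤ_3: h(0) = 2; h(1) = 2; h(2) = 2.
Complete factorization: h(θ) = (θ⁷ + θ⁴ - θ² - θ - 1).
Factor degrees with multiplicity: 7 = 7.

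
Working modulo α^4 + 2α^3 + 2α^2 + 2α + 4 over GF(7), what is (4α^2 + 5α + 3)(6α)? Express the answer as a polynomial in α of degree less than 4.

Multiply in GF(7)[α]: (4α^2 + 5α + 3)·(6α) = 3α^3 + 2α^2 + 4α.
Reduced: 3α^3 + 2α^2 + 4α.

3α^3 + 2α^2 + 4α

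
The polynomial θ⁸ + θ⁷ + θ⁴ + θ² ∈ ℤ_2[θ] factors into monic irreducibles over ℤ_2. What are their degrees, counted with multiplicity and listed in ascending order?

1, 1, 1, 2, 3

Write g(θ) = θ⁸ + θ⁷ + θ⁴ + θ².
Roots in ℤ_2: g(0) = 0 → root; g(1) = 0 → root.
Linear factors from roots: (θ), (θ + 1).
Complete factorization: g(θ) = (θ + 1)·(θ)^2·(θ² + θ + 1)·(θ³ + θ² + 1).
Factor degrees with multiplicity: 1 + 1 + 1 + 2 + 3 = 8.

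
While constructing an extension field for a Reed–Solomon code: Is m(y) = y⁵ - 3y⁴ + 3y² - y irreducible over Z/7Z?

No

Check for roots in Z/7Z: m(0) = 0 → root; m(1) = 0 → root; m(2) = 1; m(3) = 3; m(4) = 6; m(5) = 4; m(6) = 0 → root.
m(0) = 0, so (y) divides m(y); m is reducible.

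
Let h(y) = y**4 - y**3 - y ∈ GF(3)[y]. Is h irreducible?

No

Check for roots in GF(3): h(0) = 0 → root; h(1) = 2; h(2) = 0 → root.
h(0) = 0, so (y) divides h(y); h is reducible.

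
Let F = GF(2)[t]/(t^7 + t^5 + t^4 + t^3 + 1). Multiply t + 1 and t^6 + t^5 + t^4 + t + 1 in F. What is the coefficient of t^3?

1

Multiply in GF(2)[t]: (t + 1)·(t^6 + t^5 + t^4 + t + 1) = t^7 + t^4 + t^2 + 1.
Reduce using t^7 ≡ t^5 + t^4 + t^3 + 1 (mod t^7 + t^5 + t^4 + t^3 + 1).
Reduced: t^5 + t^3 + t^2.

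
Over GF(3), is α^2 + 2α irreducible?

Write h(α) = α^2 + 2α.
Check for roots in GF(3): h(0) = 0 → root; h(1) = 0 → root; h(2) = 2.
h(0) = 0, so (α) divides h(α); h is reducible.

No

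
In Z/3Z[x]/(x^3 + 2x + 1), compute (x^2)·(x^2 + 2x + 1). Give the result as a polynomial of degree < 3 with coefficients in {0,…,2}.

2x^2 + x + 1

Multiply in Z/3Z[x]: (x^2)·(x^2 + 2x + 1) = x^4 + 2x^3 + x^2.
Reduce using x^3 ≡ x + 2 (mod x^3 + 2x + 1).
Reduced: 2x^2 + x + 1.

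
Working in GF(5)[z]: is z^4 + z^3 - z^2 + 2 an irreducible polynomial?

Write f(z) = z^4 + z^3 - z^2 + 2.
Check for roots in GF(5): f(0) = 2; f(1) = 3; f(2) = 2; f(3) = 1; f(4) = 1.
No roots, so no linear factors.
Degree-2 irreducible divisors: test the 10 monic irreducibles of degree 2 over GF(5).
None of them divide f (all give nonzero remainder).
No irreducible factor of degree ≤ 2 exists, so f is irreducible over GF(5).

Yes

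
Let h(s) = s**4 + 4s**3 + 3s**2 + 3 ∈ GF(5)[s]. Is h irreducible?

Check for roots in GF(5): h(0) = 3; h(1) = 1; h(2) = 3; h(3) = 4; h(4) = 3.
No roots, so no linear factors.
Degree-2 irreducible divisors: test the 10 monic irreducibles of degree 2 over GF(5).
None of them divide h (all give nonzero remainder).
No irreducible factor of degree ≤ 2 exists, so h is irreducible over GF(5).

Yes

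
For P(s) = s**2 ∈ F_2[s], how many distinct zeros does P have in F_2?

1

Evaluate at each of the 2 elements of F_2:
P(0) = 0 → root; P(1) = 1.
Roots: {0}.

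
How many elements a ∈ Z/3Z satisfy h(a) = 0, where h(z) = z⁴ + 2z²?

3

Evaluate at each of the 3 elements of Z/3Z:
h(0) = 0 → root; h(1) = 0 → root; h(2) = 0 → root.
Roots: {0, 1, 2}.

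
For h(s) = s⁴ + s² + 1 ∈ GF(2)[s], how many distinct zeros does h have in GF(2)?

0

Evaluate at each of the 2 elements of GF(2):
h(0) = 1; h(1) = 1.
No element is a root.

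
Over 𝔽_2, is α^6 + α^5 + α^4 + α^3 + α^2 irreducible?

Write f(α) = α^6 + α^5 + α^4 + α^3 + α^2.
Check for roots in 𝔽_2: f(0) = 0 → root; f(1) = 1.
f(0) = 0, so (α) divides f(α); f is reducible.

No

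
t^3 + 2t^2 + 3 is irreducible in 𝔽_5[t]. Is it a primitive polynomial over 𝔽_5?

Yes

Write f(t) = t^3 + 2t^2 + 3.
|GF(5^3)^×| = 5^3 − 1 = 124. Prime factorization: 124 = 2^2·31.
f is primitive ⇔ t has order 124 in GF(5)[t]/(f), i.e. t^(124/q) ≠ 1 for each prime q | 124.
t^(62) mod f = 4.
t^(4) mod f = 4t^2 + 2t + 1.
None equal 1, so t has full order 124; f is primitive.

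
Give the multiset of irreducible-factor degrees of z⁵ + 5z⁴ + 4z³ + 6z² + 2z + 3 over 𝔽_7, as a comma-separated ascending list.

1, 1, 1, 1, 1

Write g(z) = z⁵ + 5z⁴ + 4z³ + 6z² + 2z + 3.
Linear factors from roots: (z + 6), (z + 5), (z + 4), (z + 3), (z + 1).
Complete factorization: g(z) = (z + 1)·(z + 3)·(z + 4)·(z + 5)·(z + 6).
Factor degrees with multiplicity: 1 + 1 + 1 + 1 + 1 = 5.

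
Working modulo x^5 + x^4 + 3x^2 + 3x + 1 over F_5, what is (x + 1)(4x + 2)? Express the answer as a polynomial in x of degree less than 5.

4x^2 + x + 2

Multiply in F_5[x]: (x + 1)·(4x + 2) = 4x^2 + x + 2.
Reduced: 4x^2 + x + 2.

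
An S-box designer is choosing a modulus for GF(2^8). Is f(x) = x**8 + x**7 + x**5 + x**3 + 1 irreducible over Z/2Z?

Check for roots in Z/2Z: f(0) = 1; f(1) = 1.
No roots, so no linear factors.
Monic irreducibles of degree 2 over GF(2): x**2 + x + 1.
None of them divide f (all give nonzero remainder).
Monic irreducibles of degree 3 over GF(2): x**3 + x + 1, x**3 + x**2 + 1.
None of them divide f (all give nonzero remainder).
Monic irreducibles of degree 4 over GF(2): x**4 + x + 1, x**4 + x**3 + 1, x**4 + x**3 + x**2 + x + 1.
None of them divide f (all give nonzero remainder).
No irreducible factor of degree ≤ 4 exists, so f is irreducible over GF(2).

Yes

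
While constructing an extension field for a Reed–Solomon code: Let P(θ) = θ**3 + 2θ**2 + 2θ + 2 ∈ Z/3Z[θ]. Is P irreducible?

Check for roots in Z/3Z: P(0) = 2; P(1) = 1; P(2) = 1.
No roots. A degree-3 polynomial over a field with no linear factor is irreducible.

Yes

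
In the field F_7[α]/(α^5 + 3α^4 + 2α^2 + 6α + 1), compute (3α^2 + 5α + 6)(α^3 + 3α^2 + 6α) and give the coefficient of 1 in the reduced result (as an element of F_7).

Multiply in F_7[α]: (3α^2 + 5α + 6)·(α^3 + 3α^2 + 6α) = 3α^5 + 4α^3 + 6α^2 + α.
Reduce using α^5 ≡ 4α^4 + 5α^2 + α + 6 (mod α^5 + 3α^4 + 2α^2 + 6α + 1).
Reduced: 5α^4 + 4α^3 + 4α + 4.

4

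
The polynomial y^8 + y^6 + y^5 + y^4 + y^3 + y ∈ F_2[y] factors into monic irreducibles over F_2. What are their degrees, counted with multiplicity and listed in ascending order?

Write f(y) = y^8 + y^6 + y^5 + y^4 + y^3 + y.
Roots in F_2: f(0) = 0 → root; f(1) = 0 → root.
Linear factors from roots: (y), (y + 1).
Complete factorization: f(y) = (y)·(y + 1)·(y^2 + y + 1)^3.
Factor degrees with multiplicity: 1 + 1 + 2 + 2 + 2 = 8.

1, 1, 2, 2, 2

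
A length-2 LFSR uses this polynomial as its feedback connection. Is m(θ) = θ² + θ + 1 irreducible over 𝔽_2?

Check for roots in 𝔽_2: m(0) = 1; m(1) = 1.
No roots. A degree-2 polynomial over a field with no linear factor is irreducible.

Yes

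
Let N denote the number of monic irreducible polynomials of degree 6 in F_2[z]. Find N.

The number of monic irreducibles of degree 6 over GF(2) is (1/6)·Σ_{d∣6} μ(6/d) 2^d.
Divisors of 6: 1, 2, 3, 6; μ(6/d) for each: 1, -1, -1, 1.
Σ = 2^1 − 2^2 − 2^3 + 2^6 = 54.
N = 54/6 = 9.

9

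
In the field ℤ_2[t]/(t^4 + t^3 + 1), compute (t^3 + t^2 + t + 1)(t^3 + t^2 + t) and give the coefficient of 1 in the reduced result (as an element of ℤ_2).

0

Multiply in ℤ_2[t]: (t^3 + t^2 + t + 1)·(t^3 + t^2 + t) = t^6 + t^4 + t^3 + t.
Reduce using t^4 ≡ t^3 + 1 (mod t^4 + t^3 + 1).
Reduced: t^3 + t^2.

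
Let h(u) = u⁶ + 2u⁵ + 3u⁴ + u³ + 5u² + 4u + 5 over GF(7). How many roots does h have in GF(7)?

5

Evaluate at each of the 7 elements of GF(7):
h(0) = 5; h(1) = 0 → root; h(2) = 0 → root; h(3) = 0 → root; h(4) = 0 → root; h(5) = 1; h(6) = 0 → root.
Roots: {1, 2, 3, 4, 6}.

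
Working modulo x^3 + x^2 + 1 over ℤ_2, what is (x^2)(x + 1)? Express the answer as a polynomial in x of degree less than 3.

Multiply in ℤ_2[x]: (x^2)·(x + 1) = x^3 + x^2.
Reduce using x^3 ≡ x^2 + 1 (mod x^3 + x^2 + 1).
Reduced: 1.

1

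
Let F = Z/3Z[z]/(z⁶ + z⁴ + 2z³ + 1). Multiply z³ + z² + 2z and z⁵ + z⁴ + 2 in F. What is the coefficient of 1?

Multiply in Z/3Z[z]: (z³ + z² + 2z)·(z⁵ + z⁴ + 2) = z⁸ + 2z⁷ + 2z⁵ + 2z³ + 2z² + z.
Reduce using z⁶ ≡ 2z⁴ + z³ + 2 (mod z⁶ + z⁴ + 2z³ + 1).
Reduced: z⁵ + z³ + z² + 2z + 1.

1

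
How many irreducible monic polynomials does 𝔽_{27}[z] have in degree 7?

1494336168

The number of monic irreducibles of degree 7 over GF(27) is (1/7)·Σ_{d∣7} μ(7/d) 27^d.
Divisors of 7: 1, 7; μ(7/d) for each: -1, 1.
Σ = − 27^1 + 27^7 = 10460353176.
N = 10460353176/7 = 1494336168.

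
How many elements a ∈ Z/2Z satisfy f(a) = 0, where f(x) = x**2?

Evaluate at each of the 2 elements of Z/2Z:
f(0) = 0 → root; f(1) = 1.
Roots: {0}.

1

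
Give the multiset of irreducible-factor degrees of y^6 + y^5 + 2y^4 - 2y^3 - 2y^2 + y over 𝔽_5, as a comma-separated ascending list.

1, 1, 2, 2

Write f(y) = y^6 + y^5 + 2y^4 - 2y^3 - 2y^2 + y.
Roots in 𝔽_5: f(0) = 0 → root; f(1) = 1; f(2) = 1; f(3) = 0 → root; f(4) = 1.
Linear factors from roots: (y), (y + 2).
Complete factorization: f(y) = (y)·(y + 2)·(y^2 + y + 2)·(y^2 - 2y - 1).
Factor degrees with multiplicity: 1 + 1 + 2 + 2 = 6.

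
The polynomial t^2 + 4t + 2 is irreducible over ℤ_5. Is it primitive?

Yes

Write f(t) = t^2 + 4t + 2.
|GF(5^2)^×| = 5^2 − 1 = 24. Prime factorization: 24 = 2^3·3.
f is primitive ⇔ t has order 24 in GF(5)[t]/(f), i.e. t^(24/q) ≠ 1 for each prime q | 24.
t^(12) mod f = 4.
t^(8) mod f = 2t + 1.
None equal 1, so t has full order 24; f is primitive.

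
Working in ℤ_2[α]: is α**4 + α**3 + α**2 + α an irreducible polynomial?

No

Write f(α) = α**4 + α**3 + α**2 + α.
Check for roots in ℤ_2: f(0) = 0 → root; f(1) = 0 → root.
f(0) = 0, so (α) divides f(α); f is reducible.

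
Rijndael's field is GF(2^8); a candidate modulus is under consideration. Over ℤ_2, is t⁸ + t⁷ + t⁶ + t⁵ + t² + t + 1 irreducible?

Write h(t) = t⁸ + t⁷ + t⁶ + t⁵ + t² + t + 1.
Check for roots in ℤ_2: h(0) = 1; h(1) = 1.
No roots, so no linear factors.
Monic irreducibles of degree 2 over GF(2): t² + t + 1.
None of them divide h (all give nonzero remainder).
Monic irreducibles of degree 3 over GF(2): t³ + t + 1, t³ + t² + 1.
None of them divide h (all give nonzero remainder).
Monic irreducibles of degree 4 over GF(2): t⁴ + t + 1, t⁴ + t³ + 1, t⁴ + t³ + t² + t + 1.
None of them divide h (all give nonzero remainder).
No irreducible factor of degree ≤ 4 exists, so h is irreducible over GF(2).

Yes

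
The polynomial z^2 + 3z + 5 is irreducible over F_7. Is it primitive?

Yes

Write f(z) = z^2 + 3z + 5.
|GF(7^2)^×| = 7^2 − 1 = 48. Prime factorization: 48 = 2^4·3.
f is primitive ⇔ z has order 48 in GF(7)[z]/(f), i.e. z^(48/q) ≠ 1 for each prime q | 48.
z^(24) mod f = 6.
z^(16) mod f = 4.
None equal 1, so z has full order 48; f is primitive.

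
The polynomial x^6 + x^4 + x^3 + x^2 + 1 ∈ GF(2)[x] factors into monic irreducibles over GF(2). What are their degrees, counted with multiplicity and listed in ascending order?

2, 4

Write f(x) = x^6 + x^4 + x^3 + x^2 + 1.
Roots in GF(2): f(0) = 1; f(1) = 1.
Complete factorization: f(x) = (x^2 + x + 1)·(x^4 + x^3 + x^2 + x + 1).
Factor degrees with multiplicity: 2 + 4 = 6.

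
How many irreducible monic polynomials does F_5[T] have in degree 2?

x^(5^2) − x is the product of all monic irreducibles of degree dividing 2; Möbius inversion gives N = (1/2) Σ μ(2/d)·5^d.
Divisors of 2: 1, 2; μ(2/d) for each: -1, 1.
Σ = − 5^1 + 5^2 = 20.
N = 20/2 = 10.

10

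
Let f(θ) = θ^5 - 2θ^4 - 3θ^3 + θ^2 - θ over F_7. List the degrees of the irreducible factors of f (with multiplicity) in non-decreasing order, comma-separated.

1, 4

Linear factors from roots: (θ).
Complete factorization: f(θ) = (θ)·(θ^4 - 2θ^3 - 3θ^2 + θ - 1).
Factor degrees with multiplicity: 1 + 4 = 5.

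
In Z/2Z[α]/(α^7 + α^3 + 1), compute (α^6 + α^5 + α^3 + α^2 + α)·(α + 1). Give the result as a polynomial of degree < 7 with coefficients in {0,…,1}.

Multiply in Z/2Z[α]: (α^6 + α^5 + α^3 + α^2 + α)·(α + 1) = α^7 + α^5 + α^4 + α.
Reduce using α^7 ≡ α^3 + 1 (mod α^7 + α^3 + 1).
Reduced: α^5 + α^4 + α^3 + α + 1.

α^5 + α^4 + α^3 + α + 1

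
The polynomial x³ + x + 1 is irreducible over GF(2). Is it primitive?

Yes

Write f(x) = x³ + x + 1.
|GF(2^3)^×| = 2^3 − 1 = 7. Prime factorization: 7 = 7.
f is primitive ⇔ x has order 7 in GF(2)[x]/(f), i.e. x^(7/q) ≠ 1 for each prime q | 7.
x^(1) mod f = x.
None equal 1, so x has full order 7; f is primitive.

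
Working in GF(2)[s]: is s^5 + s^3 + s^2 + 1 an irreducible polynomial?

Write P(s) = s^5 + s^3 + s^2 + 1.
Check for roots in GF(2): P(0) = 1; P(1) = 0 → root.
P(1) = 0, so (s − 1) divides P(s); P is reducible.

No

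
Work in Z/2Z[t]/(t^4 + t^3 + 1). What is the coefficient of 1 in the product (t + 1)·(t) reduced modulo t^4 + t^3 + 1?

Multiply in Z/2Z[t]: (t + 1)·(t) = t^2 + t.
Reduced: t^2 + t.

0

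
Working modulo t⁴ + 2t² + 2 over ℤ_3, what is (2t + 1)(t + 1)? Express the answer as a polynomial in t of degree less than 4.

2t^2 + 1

Multiply in ℤ_3[t]: (2t + 1)·(t + 1) = 2t² + 1.
Reduced: 2t² + 1.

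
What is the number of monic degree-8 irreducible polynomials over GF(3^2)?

5380020

x^(9^8) − x is the product of all monic irreducibles of degree dividing 8; Möbius inversion gives N = (1/8) Σ μ(8/d)·9^d.
Divisors of 8: 1, 2, 4, 8; μ(8/d) for each: 0, 0, -1, 1.
Σ = − 9^4 + 9^8 = 43040160.
N = 43040160/8 = 5380020.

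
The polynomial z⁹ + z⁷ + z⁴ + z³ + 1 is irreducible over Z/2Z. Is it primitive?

No

Write f(z) = z⁹ + z⁷ + z⁴ + z³ + 1.
|GF(2^9)^×| = 2^9 − 1 = 511. Prime factorization: 511 = 7·73.
f is primitive ⇔ z has order 511 in GF(2)[z]/(f), i.e. z^(511/q) ≠ 1 for each prime q | 511.
z^(73) mod f = 1
z^(7) mod f = z⁷.
Since z^(73) = 1, the order of z divides 73 < 511; not primitive.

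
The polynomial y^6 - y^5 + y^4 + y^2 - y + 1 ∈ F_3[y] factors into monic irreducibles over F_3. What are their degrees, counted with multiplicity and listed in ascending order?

1, 1, 2, 2

Write h(y) = y^6 - y^5 + y^4 + y^2 - y + 1.
Roots in F_3: h(0) = 1; h(1) = 2; h(2) = 0 → root.
Linear factors from roots: (y + 1).
Complete factorization: h(y) = (y + 1)^2·(y^2 + y - 1)·(y^2 - y - 1).
Factor degrees with multiplicity: 1 + 1 + 2 + 2 = 6.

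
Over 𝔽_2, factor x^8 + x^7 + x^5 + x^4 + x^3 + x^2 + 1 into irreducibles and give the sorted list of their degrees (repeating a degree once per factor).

8

Write f(x) = x^8 + x^7 + x^5 + x^4 + x^3 + x^2 + 1.
Roots in 𝔽_2: f(0) = 1; f(1) = 1.
Complete factorization: f(x) = (x^8 + x^7 + x^5 + x^4 + x^3 + x^2 + 1).
Factor degrees with multiplicity: 8 = 8.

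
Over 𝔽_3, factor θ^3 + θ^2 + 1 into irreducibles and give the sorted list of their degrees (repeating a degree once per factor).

1, 2

Write f(θ) = θ^3 + θ^2 + 1.
Roots in 𝔽_3: f(0) = 1; f(1) = 0 → root; f(2) = 1.
Linear factors from roots: (θ - 1).
Complete factorization: f(θ) = (θ - 1)·(θ^2 - θ - 1).
Factor degrees with multiplicity: 1 + 2 = 3.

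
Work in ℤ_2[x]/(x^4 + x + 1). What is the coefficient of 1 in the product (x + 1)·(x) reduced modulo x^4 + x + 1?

0

Multiply in ℤ_2[x]: (x + 1)·(x) = x^2 + x.
Reduced: x^2 + x.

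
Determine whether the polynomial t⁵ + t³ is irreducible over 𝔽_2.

No

Write g(t) = t⁵ + t³.
Check for roots in 𝔽_2: g(0) = 0 → root; g(1) = 0 → root.
g(0) = 0, so (t) divides g(t); g is reducible.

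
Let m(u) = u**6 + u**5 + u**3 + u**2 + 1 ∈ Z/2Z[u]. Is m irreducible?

Check for roots in Z/2Z: m(0) = 1; m(1) = 1.
No roots, so no linear factors.
Monic irreducibles of degree 2 over GF(2): u**2 + u + 1.
None of them divide m (all give nonzero remainder).
Monic irreducibles of degree 3 over GF(2): u**3 + u + 1, u**3 + u**2 + 1.
None of them divide m (all give nonzero remainder).
No irreducible factor of degree ≤ 3 exists, so m is irreducible over GF(2).

Yes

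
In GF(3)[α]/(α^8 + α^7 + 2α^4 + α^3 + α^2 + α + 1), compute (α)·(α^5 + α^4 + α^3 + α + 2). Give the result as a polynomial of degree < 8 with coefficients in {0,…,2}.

Multiply in GF(3)[α]: (α)·(α^5 + α^4 + α^3 + α + 2) = α^6 + α^5 + α^4 + α^2 + 2α.
Reduced: α^6 + α^5 + α^4 + α^2 + 2α.

α^6 + α^5 + α^4 + α^2 + 2α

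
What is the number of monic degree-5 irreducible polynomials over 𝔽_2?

6

Gauss's count: N_{2}(5) = (1/5) Σ_{d|5} μ(5/d)·2^d.
Divisors of 5: 1, 5; μ(5/d) for each: -1, 1.
Σ = − 2^1 + 2^5 = 30.
N = 30/5 = 6.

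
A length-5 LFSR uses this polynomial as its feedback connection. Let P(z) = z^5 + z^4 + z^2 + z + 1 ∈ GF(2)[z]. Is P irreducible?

Check for roots in GF(2): P(0) = 1; P(1) = 1.
No roots, so no linear factors.
Monic irreducibles of degree 2 over GF(2): z^2 + z + 1.
None of them divide P (all give nonzero remainder).
No irreducible factor of degree ≤ 2 exists, so P is irreducible over GF(2).

Yes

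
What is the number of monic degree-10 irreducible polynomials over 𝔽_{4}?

Gauss's count: N_{4}(10) = (1/10) Σ_{d|10} μ(10/d)·4^d.
Divisors of 10: 1, 2, 5, 10; μ(10/d) for each: 1, -1, -1, 1.
Σ = 4^1 − 4^2 − 4^5 + 4^10 = 1047540.
N = 1047540/10 = 104754.

104754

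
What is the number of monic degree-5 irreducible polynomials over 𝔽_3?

48

The number of monic irreducibles of degree 5 over GF(3) is (1/5)·Σ_{d∣5} μ(5/d) 3^d.
Divisors of 5: 1, 5; μ(5/d) for each: -1, 1.
Σ = − 3^1 + 3^5 = 240.
N = 240/5 = 48.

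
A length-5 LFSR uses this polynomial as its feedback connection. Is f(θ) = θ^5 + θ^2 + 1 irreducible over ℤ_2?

Yes

Check for roots in ℤ_2: f(0) = 1; f(1) = 1.
No roots, so no linear factors.
Monic irreducibles of degree 2 over GF(2): θ^2 + θ + 1.
None of them divide f (all give nonzero remainder).
No irreducible factor of degree ≤ 2 exists, so f is irreducible over GF(2).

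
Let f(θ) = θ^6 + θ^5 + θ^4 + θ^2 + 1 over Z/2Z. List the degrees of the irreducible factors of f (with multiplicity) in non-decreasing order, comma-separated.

Roots in Z/2Z: f(0) = 1; f(1) = 1.
Complete factorization: f(θ) = (θ^6 + θ^5 + θ^4 + θ^2 + 1).
Factor degrees with multiplicity: 6 = 6.

6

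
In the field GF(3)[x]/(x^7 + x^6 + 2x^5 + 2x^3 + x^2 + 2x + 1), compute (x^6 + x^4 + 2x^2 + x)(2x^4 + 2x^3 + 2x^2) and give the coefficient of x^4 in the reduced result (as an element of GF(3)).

2

Multiply in GF(3)[x]: (x^6 + x^4 + 2x^2 + x)·(2x^4 + 2x^3 + 2x^2) = 2x^10 + 2x^9 + x^8 + 2x^7 + 2x^3.
Reduce using x^7 ≡ 2x^6 + x^5 + x^3 + 2x^2 + x + 2 (mod x^7 + x^6 + 2x^5 + 2x^3 + x^2 + 2x + 1).
Reduced: 2x^4 + 2x^3 + x^2 + 2x + 1.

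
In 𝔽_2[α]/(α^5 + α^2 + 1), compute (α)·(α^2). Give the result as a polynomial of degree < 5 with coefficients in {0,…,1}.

Multiply in 𝔽_2[α]: (α)·(α^2) = α^3.
Reduced: α^3.

α^3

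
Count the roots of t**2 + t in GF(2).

2

Write P(t) = t**2 + t.
Evaluate at each of the 2 elements of GF(2):
P(0) = 0 → root; P(1) = 0 → root.
Roots: {0, 1}.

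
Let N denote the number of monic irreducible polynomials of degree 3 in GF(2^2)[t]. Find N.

20

x^(4^3) − x is the product of all monic irreducibles of degree dividing 3; Möbius inversion gives N = (1/3) Σ μ(3/d)·4^d.
Divisors of 3: 1, 3; μ(3/d) for each: -1, 1.
Σ = − 4^1 + 4^3 = 60.
N = 60/3 = 20.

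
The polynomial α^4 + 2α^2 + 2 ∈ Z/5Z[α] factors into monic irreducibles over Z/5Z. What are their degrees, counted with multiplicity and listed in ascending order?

1, 1, 2

Write h(α) = α^4 + 2α^2 + 2.
Roots in Z/5Z: h(0) = 2; h(1) = 0 → root; h(2) = 1; h(3) = 1; h(4) = 0 → root.
Linear factors from roots: (α - 1), (α + 1).
Complete factorization: h(α) = (α + 1)·(α - 1)·(α^2 - 2).
Factor degrees with multiplicity: 1 + 1 + 2 = 4.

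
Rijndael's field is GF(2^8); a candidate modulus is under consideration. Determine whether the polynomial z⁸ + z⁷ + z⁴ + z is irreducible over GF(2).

Write g(z) = z⁸ + z⁷ + z⁴ + z.
Check for roots in GF(2): g(0) = 0 → root; g(1) = 0 → root.
g(0) = 0, so (z) divides g(z); g is reducible.

No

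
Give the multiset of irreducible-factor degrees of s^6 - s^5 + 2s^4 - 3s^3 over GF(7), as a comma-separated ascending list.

1, 1, 1, 1, 1, 1

Write f(s) = s^6 - s^5 + 2s^4 - 3s^3.
Linear factors from roots: (s), (s - 3), (s + 1).
Complete factorization: f(s) = (s - 3)·(s + 1)^2·(s)^3.
Factor degrees with multiplicity: 1 + 1 + 1 + 1 + 1 + 1 = 6.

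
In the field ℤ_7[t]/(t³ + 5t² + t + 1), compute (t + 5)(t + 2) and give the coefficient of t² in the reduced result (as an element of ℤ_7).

Multiply in ℤ_7[t]: (t + 5)·(t + 2) = t² + 3.
Reduced: t² + 3.

1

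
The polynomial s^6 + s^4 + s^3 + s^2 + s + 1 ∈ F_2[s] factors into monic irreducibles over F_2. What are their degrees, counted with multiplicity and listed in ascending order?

1, 1, 4

Write f(s) = s^6 + s^4 + s^3 + s^2 + s + 1.
Roots in F_2: f(0) = 1; f(1) = 0 → root.
Linear factors from roots: (s + 1).
Complete factorization: f(s) = (s + 1)^2·(s^4 + s + 1).
Factor degrees with multiplicity: 1 + 1 + 4 = 6.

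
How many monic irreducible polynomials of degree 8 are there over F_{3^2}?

The number of monic irreducibles of degree 8 over GF(9) is (1/8)·Σ_{d∣8} μ(8/d) 9^d.
Divisors of 8: 1, 2, 4, 8; μ(8/d) for each: 0, 0, -1, 1.
Σ = − 9^4 + 9^8 = 43040160.
N = 43040160/8 = 5380020.

5380020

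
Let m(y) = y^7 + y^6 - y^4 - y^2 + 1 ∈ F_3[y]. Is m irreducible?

Check for roots in F_3: m(0) = 1; m(1) = 1; m(2) = 2.
No roots, so no linear factors.
Monic irreducibles of degree 2 over GF(3): y^2 + 1, y^2 + y - 1, y^2 - y - 1.
None of them divide m (all give nonzero remainder).
Degree-3 irreducible divisors: test the 8 monic irreducibles of degree 3 over GF(3).
None of them divide m (all give nonzero remainder).
No irreducible factor of degree ≤ 3 exists, so m is irreducible over GF(3).

Yes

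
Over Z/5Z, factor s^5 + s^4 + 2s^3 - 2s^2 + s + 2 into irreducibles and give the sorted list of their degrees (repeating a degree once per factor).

Write h(s) = s^5 + s^4 + 2s^3 - 2s^2 + s + 2.
Roots in Z/5Z: h(0) = 2; h(1) = 0 → root; h(2) = 0 → root; h(3) = 0 → root; h(4) = 2.
Linear factors from roots: (s - 1), (s - 2), (s + 2).
Complete factorization: h(s) = (s + 2)·(s - 2)·(s - 1)·(s^2 + 2s - 2).
Factor degrees with multiplicity: 1 + 1 + 1 + 2 = 5.

1, 1, 1, 2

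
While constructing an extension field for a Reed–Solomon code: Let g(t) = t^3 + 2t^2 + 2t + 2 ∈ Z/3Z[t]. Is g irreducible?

Check for roots in Z/3Z: g(0) = 2; g(1) = 1; g(2) = 1.
No roots. A degree-3 polynomial over a field with no linear factor is irreducible.

Yes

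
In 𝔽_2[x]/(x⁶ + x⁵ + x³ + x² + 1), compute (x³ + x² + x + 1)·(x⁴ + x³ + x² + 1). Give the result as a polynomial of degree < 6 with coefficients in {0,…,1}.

Multiply in 𝔽_2[x]: (x³ + x² + x + 1)·(x⁴ + x³ + x² + 1) = x⁷ + x⁵ + x⁴ + x³ + x + 1.
Reduce using x⁶ ≡ x⁵ + x³ + x² + 1 (mod x⁶ + x⁵ + x³ + x² + 1).
Reduced: x³ + x².

x^3 + x^2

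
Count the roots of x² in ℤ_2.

Write h(x) = x².
Evaluate at each of the 2 elements of ℤ_2:
h(0) = 0 → root; h(1) = 1.
Roots: {0}.

1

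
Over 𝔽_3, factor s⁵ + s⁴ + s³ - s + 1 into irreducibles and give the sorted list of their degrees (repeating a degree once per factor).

Write f(s) = s⁵ + s⁴ + s³ - s + 1.
Roots in 𝔽_3: f(0) = 1; f(1) = 0 → root; f(2) = 1.
Linear factors from roots: (s - 1).
Complete factorization: f(s) = (s - 1)·(s⁴ - s³ - 1).
Factor degrees with multiplicity: 1 + 4 = 5.

1, 4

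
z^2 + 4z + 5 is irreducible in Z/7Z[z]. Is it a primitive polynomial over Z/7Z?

Write f(z) = z^2 + 4z + 5.
|GF(7^2)^×| = 7^2 − 1 = 48. Prime factorization: 48 = 2^4·3.
f is primitive ⇔ z has order 48 in GF(7)[z]/(f), i.e. z^(48/q) ≠ 1 for each prime q | 48.
z^(24) mod f = 6.
z^(16) mod f = 4.
None equal 1, so z has full order 48; f is primitive.

Yes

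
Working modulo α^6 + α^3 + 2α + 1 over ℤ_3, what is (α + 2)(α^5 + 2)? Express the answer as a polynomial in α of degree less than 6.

2α^5 + 2α^3

Multiply in ℤ_3[α]: (α + 2)·(α^5 + 2) = α^6 + 2α^5 + 2α + 1.
Reduce using α^6 ≡ 2α^3 + α + 2 (mod α^6 + α^3 + 2α + 1).
Reduced: 2α^5 + 2α^3.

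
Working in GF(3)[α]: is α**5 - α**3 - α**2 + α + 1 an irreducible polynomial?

Write g(α) = α**5 - α**3 - α**2 + α + 1.
Check for roots in GF(3): g(0) = 1; g(1) = 1; g(2) = 2.
No roots, so no linear factors.
Monic irreducibles of degree 2 over GF(3): α**2 + 1, α**2 + α - 1, α**2 - α - 1.
None of them divide g (all give nonzero remainder).
No irreducible factor of degree ≤ 2 exists, so g is irreducible over GF(3).

Yes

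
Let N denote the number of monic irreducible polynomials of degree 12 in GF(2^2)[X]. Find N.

1397740

Gauss's count: N_{4}(12) = (1/12) Σ_{d|12} μ(12/d)·4^d.
Divisors of 12: 1, 2, 3, 4, 6, 12; μ(12/d) for each: 0, 1, 0, -1, -1, 1.
Σ = 4^2 − 4^4 − 4^6 + 4^12 = 16772880.
N = 16772880/12 = 1397740.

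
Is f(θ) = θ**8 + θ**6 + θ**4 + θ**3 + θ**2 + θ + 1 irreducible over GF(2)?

Yes

Check for roots in GF(2): f(0) = 1; f(1) = 1.
No roots, so no linear factors.
Monic irreducibles of degree 2 over GF(2): θ**2 + θ + 1.
None of them divide f (all give nonzero remainder).
Monic irreducibles of degree 3 over GF(2): θ**3 + θ + 1, θ**3 + θ**2 + 1.
None of them divide f (all give nonzero remainder).
Monic irreducibles of degree 4 over GF(2): θ**4 + θ + 1, θ**4 + θ**3 + 1, θ**4 + θ**3 + θ**2 + θ + 1.
None of them divide f (all give nonzero remainder).
No irreducible factor of degree ≤ 4 exists, so f is irreducible over GF(2).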